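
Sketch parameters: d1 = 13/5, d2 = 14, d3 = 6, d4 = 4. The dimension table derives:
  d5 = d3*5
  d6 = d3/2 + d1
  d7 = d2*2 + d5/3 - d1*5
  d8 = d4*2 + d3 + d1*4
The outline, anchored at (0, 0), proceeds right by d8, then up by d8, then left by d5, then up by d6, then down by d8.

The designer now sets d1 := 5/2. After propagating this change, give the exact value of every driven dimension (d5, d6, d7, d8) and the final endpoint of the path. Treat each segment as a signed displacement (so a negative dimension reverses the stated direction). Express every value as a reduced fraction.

Apply edit: d1 := 5/2
  d5 = d3*5 = 30
  d6 = d3/2 + d1 = 11/2
  d7 = d2*2 + d5/3 - d1*5 = 51/2
  d8 = d4*2 + d3 + d1*4 = 24
Walk from origin (0, 0):
  seg 1: right by d8 = 24 → (24, 0)
  seg 2: up by d8 = 24 → (24, 24)
  seg 3: left by d5 = 30 → (-6, 24)
  seg 4: up by d6 = 11/2 → (-6, 59/2)
  seg 5: down by d8 = 24 → (-6, 11/2)

d5 = 30
d6 = 11/2
d7 = 51/2
d8 = 24
endpoint = (-6, 11/2)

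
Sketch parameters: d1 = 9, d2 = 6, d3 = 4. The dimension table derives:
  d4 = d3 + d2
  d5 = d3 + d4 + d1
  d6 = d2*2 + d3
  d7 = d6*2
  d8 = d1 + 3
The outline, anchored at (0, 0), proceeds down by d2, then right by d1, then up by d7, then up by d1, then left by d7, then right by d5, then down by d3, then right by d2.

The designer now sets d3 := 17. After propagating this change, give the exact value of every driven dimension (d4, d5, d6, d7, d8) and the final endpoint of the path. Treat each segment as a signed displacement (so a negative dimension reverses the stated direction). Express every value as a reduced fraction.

d4 = 23
d5 = 49
d6 = 29
d7 = 58
d8 = 12
endpoint = (6, 44)

Apply edit: d3 := 17
  d4 = d3 + d2 = 23
  d5 = d3 + d4 + d1 = 49
  d6 = d2*2 + d3 = 29
  d7 = d6*2 = 58
  d8 = d1 + 3 = 12
Walk from origin (0, 0):
  seg 1: down by d2 = 6 → (0, -6)
  seg 2: right by d1 = 9 → (9, -6)
  seg 3: up by d7 = 58 → (9, 52)
  seg 4: up by d1 = 9 → (9, 61)
  seg 5: left by d7 = 58 → (-49, 61)
  seg 6: right by d5 = 49 → (0, 61)
  seg 7: down by d3 = 17 → (0, 44)
  seg 8: right by d2 = 6 → (6, 44)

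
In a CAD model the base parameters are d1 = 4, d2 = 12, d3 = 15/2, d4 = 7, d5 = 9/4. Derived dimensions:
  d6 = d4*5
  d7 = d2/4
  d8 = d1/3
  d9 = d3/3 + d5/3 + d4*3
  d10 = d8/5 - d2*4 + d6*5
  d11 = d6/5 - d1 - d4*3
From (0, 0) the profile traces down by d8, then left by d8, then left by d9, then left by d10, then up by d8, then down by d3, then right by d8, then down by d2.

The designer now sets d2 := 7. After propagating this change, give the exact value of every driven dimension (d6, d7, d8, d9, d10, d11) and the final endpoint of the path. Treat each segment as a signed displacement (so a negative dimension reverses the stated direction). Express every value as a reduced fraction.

Apply edit: d2 := 7
  d6 = d4*5 = 35
  d7 = d2/4 = 7/4
  d8 = d1/3 = 4/3
  d9 = d3/3 + d5/3 + d4*3 = 97/4
  d10 = d8/5 - d2*4 + d6*5 = 2209/15
  d11 = d6/5 - d1 - d4*3 = -18
Walk from origin (0, 0):
  seg 1: down by d8 = 4/3 → (0, -4/3)
  seg 2: left by d8 = 4/3 → (-4/3, -4/3)
  seg 3: left by d9 = 97/4 → (-307/12, -4/3)
  seg 4: left by d10 = 2209/15 → (-3457/20, -4/3)
  seg 5: up by d8 = 4/3 → (-3457/20, 0)
  seg 6: down by d3 = 15/2 → (-3457/20, -15/2)
  seg 7: right by d8 = 4/3 → (-10291/60, -15/2)
  seg 8: down by d2 = 7 → (-10291/60, -29/2)

d6 = 35
d7 = 7/4
d8 = 4/3
d9 = 97/4
d10 = 2209/15
d11 = -18
endpoint = (-10291/60, -29/2)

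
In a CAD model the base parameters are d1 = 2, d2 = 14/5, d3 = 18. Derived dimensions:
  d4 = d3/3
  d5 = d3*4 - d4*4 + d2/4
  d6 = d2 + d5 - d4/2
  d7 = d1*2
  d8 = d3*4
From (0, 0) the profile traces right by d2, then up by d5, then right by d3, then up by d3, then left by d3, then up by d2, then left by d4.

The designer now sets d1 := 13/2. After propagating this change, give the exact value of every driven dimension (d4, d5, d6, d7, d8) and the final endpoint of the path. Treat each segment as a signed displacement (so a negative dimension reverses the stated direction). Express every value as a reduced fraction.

d4 = 6
d5 = 487/10
d6 = 97/2
d7 = 13
d8 = 72
endpoint = (-16/5, 139/2)

Apply edit: d1 := 13/2
  d4 = d3/3 = 6
  d5 = d3*4 - d4*4 + d2/4 = 487/10
  d6 = d2 + d5 - d4/2 = 97/2
  d7 = d1*2 = 13
  d8 = d3*4 = 72
Walk from origin (0, 0):
  seg 1: right by d2 = 14/5 → (14/5, 0)
  seg 2: up by d5 = 487/10 → (14/5, 487/10)
  seg 3: right by d3 = 18 → (104/5, 487/10)
  seg 4: up by d3 = 18 → (104/5, 667/10)
  seg 5: left by d3 = 18 → (14/5, 667/10)
  seg 6: up by d2 = 14/5 → (14/5, 139/2)
  seg 7: left by d4 = 6 → (-16/5, 139/2)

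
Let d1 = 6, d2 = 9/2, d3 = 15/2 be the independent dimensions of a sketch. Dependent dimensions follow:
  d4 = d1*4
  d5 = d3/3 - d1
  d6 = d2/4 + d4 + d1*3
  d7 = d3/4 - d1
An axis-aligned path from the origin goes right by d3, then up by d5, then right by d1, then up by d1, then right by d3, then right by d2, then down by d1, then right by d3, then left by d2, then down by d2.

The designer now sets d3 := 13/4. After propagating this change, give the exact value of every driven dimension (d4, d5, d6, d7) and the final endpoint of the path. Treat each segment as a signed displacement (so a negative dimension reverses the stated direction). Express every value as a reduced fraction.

d4 = 24
d5 = -59/12
d6 = 345/8
d7 = -83/16
endpoint = (63/4, -113/12)

Apply edit: d3 := 13/4
  d4 = d1*4 = 24
  d5 = d3/3 - d1 = -59/12
  d6 = d2/4 + d4 + d1*3 = 345/8
  d7 = d3/4 - d1 = -83/16
Walk from origin (0, 0):
  seg 1: right by d3 = 13/4 → (13/4, 0)
  seg 2: up by d5 = -59/12 → (13/4, -59/12)
  seg 3: right by d1 = 6 → (37/4, -59/12)
  seg 4: up by d1 = 6 → (37/4, 13/12)
  seg 5: right by d3 = 13/4 → (25/2, 13/12)
  seg 6: right by d2 = 9/2 → (17, 13/12)
  seg 7: down by d1 = 6 → (17, -59/12)
  seg 8: right by d3 = 13/4 → (81/4, -59/12)
  seg 9: left by d2 = 9/2 → (63/4, -59/12)
  seg 10: down by d2 = 9/2 → (63/4, -113/12)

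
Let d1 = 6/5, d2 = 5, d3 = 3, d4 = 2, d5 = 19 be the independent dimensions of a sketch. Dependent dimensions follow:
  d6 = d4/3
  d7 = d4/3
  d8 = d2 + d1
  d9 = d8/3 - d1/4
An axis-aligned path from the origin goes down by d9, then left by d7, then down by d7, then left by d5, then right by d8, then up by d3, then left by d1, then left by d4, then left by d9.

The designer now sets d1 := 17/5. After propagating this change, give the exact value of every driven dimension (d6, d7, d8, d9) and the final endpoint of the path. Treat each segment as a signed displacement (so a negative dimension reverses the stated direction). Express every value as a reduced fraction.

d6 = 2/3
d7 = 2/3
d8 = 42/5
d9 = 39/20
endpoint = (-1117/60, 23/60)

Apply edit: d1 := 17/5
  d6 = d4/3 = 2/3
  d7 = d4/3 = 2/3
  d8 = d2 + d1 = 42/5
  d9 = d8/3 - d1/4 = 39/20
Walk from origin (0, 0):
  seg 1: down by d9 = 39/20 → (0, -39/20)
  seg 2: left by d7 = 2/3 → (-2/3, -39/20)
  seg 3: down by d7 = 2/3 → (-2/3, -157/60)
  seg 4: left by d5 = 19 → (-59/3, -157/60)
  seg 5: right by d8 = 42/5 → (-169/15, -157/60)
  seg 6: up by d3 = 3 → (-169/15, 23/60)
  seg 7: left by d1 = 17/5 → (-44/3, 23/60)
  seg 8: left by d4 = 2 → (-50/3, 23/60)
  seg 9: left by d9 = 39/20 → (-1117/60, 23/60)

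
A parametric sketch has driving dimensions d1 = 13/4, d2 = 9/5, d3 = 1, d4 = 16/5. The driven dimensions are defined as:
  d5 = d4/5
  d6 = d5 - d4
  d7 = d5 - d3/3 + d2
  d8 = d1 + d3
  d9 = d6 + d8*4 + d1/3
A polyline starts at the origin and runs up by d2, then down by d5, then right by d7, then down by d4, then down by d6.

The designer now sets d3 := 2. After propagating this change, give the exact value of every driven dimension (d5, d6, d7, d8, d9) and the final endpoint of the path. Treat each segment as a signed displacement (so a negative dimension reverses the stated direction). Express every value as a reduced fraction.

Apply edit: d3 := 2
  d5 = d4/5 = 16/25
  d6 = d5 - d4 = -64/25
  d7 = d5 - d3/3 + d2 = 133/75
  d8 = d1 + d3 = 21/4
  d9 = d6 + d8*4 + d1/3 = 5857/300
Walk from origin (0, 0):
  seg 1: up by d2 = 9/5 → (0, 9/5)
  seg 2: down by d5 = 16/25 → (0, 29/25)
  seg 3: right by d7 = 133/75 → (133/75, 29/25)
  seg 4: down by d4 = 16/5 → (133/75, -51/25)
  seg 5: down by d6 = -64/25 → (133/75, 13/25)

d5 = 16/25
d6 = -64/25
d7 = 133/75
d8 = 21/4
d9 = 5857/300
endpoint = (133/75, 13/25)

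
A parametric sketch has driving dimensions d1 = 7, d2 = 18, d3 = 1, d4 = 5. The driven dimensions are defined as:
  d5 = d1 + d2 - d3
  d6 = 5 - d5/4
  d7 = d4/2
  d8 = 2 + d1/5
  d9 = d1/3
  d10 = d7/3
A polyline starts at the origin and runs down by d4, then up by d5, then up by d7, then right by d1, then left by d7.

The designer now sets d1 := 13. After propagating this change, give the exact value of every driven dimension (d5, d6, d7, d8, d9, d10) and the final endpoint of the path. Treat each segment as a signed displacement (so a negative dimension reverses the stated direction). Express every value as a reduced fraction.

d5 = 30
d6 = -5/2
d7 = 5/2
d8 = 23/5
d9 = 13/3
d10 = 5/6
endpoint = (21/2, 55/2)

Apply edit: d1 := 13
  d5 = d1 + d2 - d3 = 30
  d6 = 5 - d5/4 = -5/2
  d7 = d4/2 = 5/2
  d8 = 2 + d1/5 = 23/5
  d9 = d1/3 = 13/3
  d10 = d7/3 = 5/6
Walk from origin (0, 0):
  seg 1: down by d4 = 5 → (0, -5)
  seg 2: up by d5 = 30 → (0, 25)
  seg 3: up by d7 = 5/2 → (0, 55/2)
  seg 4: right by d1 = 13 → (13, 55/2)
  seg 5: left by d7 = 5/2 → (21/2, 55/2)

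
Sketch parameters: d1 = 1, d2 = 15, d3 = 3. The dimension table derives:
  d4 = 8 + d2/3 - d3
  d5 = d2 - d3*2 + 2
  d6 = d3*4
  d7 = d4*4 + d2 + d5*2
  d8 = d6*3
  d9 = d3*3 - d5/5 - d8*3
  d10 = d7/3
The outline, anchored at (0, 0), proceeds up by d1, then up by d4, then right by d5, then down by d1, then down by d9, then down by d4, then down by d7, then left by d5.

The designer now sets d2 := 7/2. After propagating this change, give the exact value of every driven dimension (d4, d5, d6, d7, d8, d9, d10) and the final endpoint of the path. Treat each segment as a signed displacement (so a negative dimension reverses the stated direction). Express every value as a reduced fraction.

d4 = 37/6
d5 = -1/2
d6 = 12
d7 = 163/6
d8 = 36
d9 = -989/10
d10 = 163/18
endpoint = (0, 1076/15)

Apply edit: d2 := 7/2
  d4 = 8 + d2/3 - d3 = 37/6
  d5 = d2 - d3*2 + 2 = -1/2
  d6 = d3*4 = 12
  d7 = d4*4 + d2 + d5*2 = 163/6
  d8 = d6*3 = 36
  d9 = d3*3 - d5/5 - d8*3 = -989/10
  d10 = d7/3 = 163/18
Walk from origin (0, 0):
  seg 1: up by d1 = 1 → (0, 1)
  seg 2: up by d4 = 37/6 → (0, 43/6)
  seg 3: right by d5 = -1/2 → (-1/2, 43/6)
  seg 4: down by d1 = 1 → (-1/2, 37/6)
  seg 5: down by d9 = -989/10 → (-1/2, 1576/15)
  seg 6: down by d4 = 37/6 → (-1/2, 989/10)
  seg 7: down by d7 = 163/6 → (-1/2, 1076/15)
  seg 8: left by d5 = -1/2 → (0, 1076/15)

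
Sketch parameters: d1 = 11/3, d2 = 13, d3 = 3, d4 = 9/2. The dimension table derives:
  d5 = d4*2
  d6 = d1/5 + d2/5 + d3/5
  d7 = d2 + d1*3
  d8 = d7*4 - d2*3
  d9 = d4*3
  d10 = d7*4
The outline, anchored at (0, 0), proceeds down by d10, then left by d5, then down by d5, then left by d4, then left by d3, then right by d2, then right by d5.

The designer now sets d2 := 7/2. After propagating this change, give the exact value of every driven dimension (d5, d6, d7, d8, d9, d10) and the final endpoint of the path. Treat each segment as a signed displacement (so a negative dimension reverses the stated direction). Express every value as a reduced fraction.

d5 = 9
d6 = 61/30
d7 = 29/2
d8 = 95/2
d9 = 27/2
d10 = 58
endpoint = (-4, -67)

Apply edit: d2 := 7/2
  d5 = d4*2 = 9
  d6 = d1/5 + d2/5 + d3/5 = 61/30
  d7 = d2 + d1*3 = 29/2
  d8 = d7*4 - d2*3 = 95/2
  d9 = d4*3 = 27/2
  d10 = d7*4 = 58
Walk from origin (0, 0):
  seg 1: down by d10 = 58 → (0, -58)
  seg 2: left by d5 = 9 → (-9, -58)
  seg 3: down by d5 = 9 → (-9, -67)
  seg 4: left by d4 = 9/2 → (-27/2, -67)
  seg 5: left by d3 = 3 → (-33/2, -67)
  seg 6: right by d2 = 7/2 → (-13, -67)
  seg 7: right by d5 = 9 → (-4, -67)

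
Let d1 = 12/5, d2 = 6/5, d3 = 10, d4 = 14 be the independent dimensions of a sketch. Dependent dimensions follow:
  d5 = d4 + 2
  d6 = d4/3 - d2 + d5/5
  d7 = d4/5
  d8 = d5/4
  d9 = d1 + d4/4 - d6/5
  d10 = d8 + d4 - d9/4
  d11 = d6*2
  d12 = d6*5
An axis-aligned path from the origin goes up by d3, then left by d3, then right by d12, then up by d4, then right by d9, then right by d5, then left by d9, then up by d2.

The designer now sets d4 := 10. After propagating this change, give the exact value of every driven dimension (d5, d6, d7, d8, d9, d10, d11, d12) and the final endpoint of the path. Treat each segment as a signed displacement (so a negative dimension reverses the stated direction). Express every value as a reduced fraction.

d5 = 12
d6 = 68/15
d7 = 2
d8 = 3
d9 = 599/150
d10 = 7201/600
d11 = 136/15
d12 = 68/3
endpoint = (74/3, 106/5)

Apply edit: d4 := 10
  d5 = d4 + 2 = 12
  d6 = d4/3 - d2 + d5/5 = 68/15
  d7 = d4/5 = 2
  d8 = d5/4 = 3
  d9 = d1 + d4/4 - d6/5 = 599/150
  d10 = d8 + d4 - d9/4 = 7201/600
  d11 = d6*2 = 136/15
  d12 = d6*5 = 68/3
Walk from origin (0, 0):
  seg 1: up by d3 = 10 → (0, 10)
  seg 2: left by d3 = 10 → (-10, 10)
  seg 3: right by d12 = 68/3 → (38/3, 10)
  seg 4: up by d4 = 10 → (38/3, 20)
  seg 5: right by d9 = 599/150 → (833/50, 20)
  seg 6: right by d5 = 12 → (1433/50, 20)
  seg 7: left by d9 = 599/150 → (74/3, 20)
  seg 8: up by d2 = 6/5 → (74/3, 106/5)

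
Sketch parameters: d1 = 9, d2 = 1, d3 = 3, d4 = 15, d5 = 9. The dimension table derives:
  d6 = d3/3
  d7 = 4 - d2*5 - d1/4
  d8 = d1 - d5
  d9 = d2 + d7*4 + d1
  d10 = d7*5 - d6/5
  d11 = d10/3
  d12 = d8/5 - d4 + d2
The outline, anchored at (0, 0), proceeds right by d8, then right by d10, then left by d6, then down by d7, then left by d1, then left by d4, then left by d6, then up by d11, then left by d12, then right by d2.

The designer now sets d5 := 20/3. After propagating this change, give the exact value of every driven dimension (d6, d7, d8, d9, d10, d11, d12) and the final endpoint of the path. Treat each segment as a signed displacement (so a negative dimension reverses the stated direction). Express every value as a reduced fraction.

Apply edit: d5 := 20/3
  d6 = d3/3 = 1
  d7 = 4 - d2*5 - d1/4 = -13/4
  d8 = d1 - d5 = 7/3
  d9 = d2 + d7*4 + d1 = -3
  d10 = d7*5 - d6/5 = -329/20
  d11 = d10/3 = -329/60
  d12 = d8/5 - d4 + d2 = -203/15
Walk from origin (0, 0):
  seg 1: right by d8 = 7/3 → (7/3, 0)
  seg 2: right by d10 = -329/20 → (-847/60, 0)
  seg 3: left by d6 = 1 → (-907/60, 0)
  seg 4: down by d7 = -13/4 → (-907/60, 13/4)
  seg 5: left by d1 = 9 → (-1447/60, 13/4)
  seg 6: left by d4 = 15 → (-2347/60, 13/4)
  seg 7: left by d6 = 1 → (-2407/60, 13/4)
  seg 8: up by d11 = -329/60 → (-2407/60, -67/30)
  seg 9: left by d12 = -203/15 → (-319/12, -67/30)
  seg 10: right by d2 = 1 → (-307/12, -67/30)

d6 = 1
d7 = -13/4
d8 = 7/3
d9 = -3
d10 = -329/20
d11 = -329/60
d12 = -203/15
endpoint = (-307/12, -67/30)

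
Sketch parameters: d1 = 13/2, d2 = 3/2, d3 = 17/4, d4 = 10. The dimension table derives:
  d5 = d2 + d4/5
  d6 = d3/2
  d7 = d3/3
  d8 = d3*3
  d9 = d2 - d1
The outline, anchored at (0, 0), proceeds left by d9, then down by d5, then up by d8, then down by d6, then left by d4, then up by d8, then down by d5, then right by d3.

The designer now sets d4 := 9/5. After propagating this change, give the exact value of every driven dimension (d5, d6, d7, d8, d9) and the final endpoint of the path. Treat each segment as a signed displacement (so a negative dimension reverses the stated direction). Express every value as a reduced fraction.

Apply edit: d4 := 9/5
  d5 = d2 + d4/5 = 93/50
  d6 = d3/2 = 17/8
  d7 = d3/3 = 17/12
  d8 = d3*3 = 51/4
  d9 = d2 - d1 = -5
Walk from origin (0, 0):
  seg 1: left by d9 = -5 → (5, 0)
  seg 2: down by d5 = 93/50 → (5, -93/50)
  seg 3: up by d8 = 51/4 → (5, 1089/100)
  seg 4: down by d6 = 17/8 → (5, 1753/200)
  seg 5: left by d4 = 9/5 → (16/5, 1753/200)
  seg 6: up by d8 = 51/4 → (16/5, 4303/200)
  seg 7: down by d5 = 93/50 → (16/5, 3931/200)
  seg 8: right by d3 = 17/4 → (149/20, 3931/200)

d5 = 93/50
d6 = 17/8
d7 = 17/12
d8 = 51/4
d9 = -5
endpoint = (149/20, 3931/200)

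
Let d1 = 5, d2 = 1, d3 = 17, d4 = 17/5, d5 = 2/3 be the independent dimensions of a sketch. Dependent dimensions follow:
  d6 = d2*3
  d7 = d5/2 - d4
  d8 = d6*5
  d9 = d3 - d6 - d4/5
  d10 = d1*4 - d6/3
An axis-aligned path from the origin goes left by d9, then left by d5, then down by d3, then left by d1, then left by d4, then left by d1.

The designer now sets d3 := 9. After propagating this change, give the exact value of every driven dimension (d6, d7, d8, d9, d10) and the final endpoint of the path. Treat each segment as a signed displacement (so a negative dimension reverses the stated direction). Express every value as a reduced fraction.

d6 = 3
d7 = -46/15
d8 = 15
d9 = 133/25
d10 = 19
endpoint = (-1454/75, -9)

Apply edit: d3 := 9
  d6 = d2*3 = 3
  d7 = d5/2 - d4 = -46/15
  d8 = d6*5 = 15
  d9 = d3 - d6 - d4/5 = 133/25
  d10 = d1*4 - d6/3 = 19
Walk from origin (0, 0):
  seg 1: left by d9 = 133/25 → (-133/25, 0)
  seg 2: left by d5 = 2/3 → (-449/75, 0)
  seg 3: down by d3 = 9 → (-449/75, -9)
  seg 4: left by d1 = 5 → (-824/75, -9)
  seg 5: left by d4 = 17/5 → (-1079/75, -9)
  seg 6: left by d1 = 5 → (-1454/75, -9)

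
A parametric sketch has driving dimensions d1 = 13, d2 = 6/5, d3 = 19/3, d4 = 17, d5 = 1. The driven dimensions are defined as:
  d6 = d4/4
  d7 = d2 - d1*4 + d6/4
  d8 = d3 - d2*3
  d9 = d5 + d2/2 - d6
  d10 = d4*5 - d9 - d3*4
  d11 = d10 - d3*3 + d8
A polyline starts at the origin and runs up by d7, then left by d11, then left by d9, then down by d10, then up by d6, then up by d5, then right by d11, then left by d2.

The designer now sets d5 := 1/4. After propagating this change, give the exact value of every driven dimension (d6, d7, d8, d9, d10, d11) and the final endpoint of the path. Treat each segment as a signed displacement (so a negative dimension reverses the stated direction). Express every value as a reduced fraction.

d6 = 17/4
d7 = -3979/80
d8 = 41/15
d9 = -17/5
d10 = 946/15
d11 = 234/5
endpoint = (11/5, -25993/240)

Apply edit: d5 := 1/4
  d6 = d4/4 = 17/4
  d7 = d2 - d1*4 + d6/4 = -3979/80
  d8 = d3 - d2*3 = 41/15
  d9 = d5 + d2/2 - d6 = -17/5
  d10 = d4*5 - d9 - d3*4 = 946/15
  d11 = d10 - d3*3 + d8 = 234/5
Walk from origin (0, 0):
  seg 1: up by d7 = -3979/80 → (0, -3979/80)
  seg 2: left by d11 = 234/5 → (-234/5, -3979/80)
  seg 3: left by d9 = -17/5 → (-217/5, -3979/80)
  seg 4: down by d10 = 946/15 → (-217/5, -27073/240)
  seg 5: up by d6 = 17/4 → (-217/5, -26053/240)
  seg 6: up by d5 = 1/4 → (-217/5, -25993/240)
  seg 7: right by d11 = 234/5 → (17/5, -25993/240)
  seg 8: left by d2 = 6/5 → (11/5, -25993/240)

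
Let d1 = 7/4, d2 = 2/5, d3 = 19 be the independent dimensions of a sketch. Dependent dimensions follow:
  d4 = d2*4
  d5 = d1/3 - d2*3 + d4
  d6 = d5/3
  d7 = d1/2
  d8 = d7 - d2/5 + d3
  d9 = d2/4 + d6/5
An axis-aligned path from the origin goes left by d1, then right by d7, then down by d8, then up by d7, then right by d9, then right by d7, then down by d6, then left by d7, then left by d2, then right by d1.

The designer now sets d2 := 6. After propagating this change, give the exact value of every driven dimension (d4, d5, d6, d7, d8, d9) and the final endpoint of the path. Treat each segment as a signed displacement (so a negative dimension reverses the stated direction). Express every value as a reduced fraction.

d4 = 24
d5 = 79/12
d6 = 79/36
d7 = 7/8
d8 = 747/40
d9 = 349/180
endpoint = (-1147/360, -3599/180)

Apply edit: d2 := 6
  d4 = d2*4 = 24
  d5 = d1/3 - d2*3 + d4 = 79/12
  d6 = d5/3 = 79/36
  d7 = d1/2 = 7/8
  d8 = d7 - d2/5 + d3 = 747/40
  d9 = d2/4 + d6/5 = 349/180
Walk from origin (0, 0):
  seg 1: left by d1 = 7/4 → (-7/4, 0)
  seg 2: right by d7 = 7/8 → (-7/8, 0)
  seg 3: down by d8 = 747/40 → (-7/8, -747/40)
  seg 4: up by d7 = 7/8 → (-7/8, -89/5)
  seg 5: right by d9 = 349/180 → (383/360, -89/5)
  seg 6: right by d7 = 7/8 → (349/180, -89/5)
  seg 7: down by d6 = 79/36 → (349/180, -3599/180)
  seg 8: left by d7 = 7/8 → (383/360, -3599/180)
  seg 9: left by d2 = 6 → (-1777/360, -3599/180)
  seg 10: right by d1 = 7/4 → (-1147/360, -3599/180)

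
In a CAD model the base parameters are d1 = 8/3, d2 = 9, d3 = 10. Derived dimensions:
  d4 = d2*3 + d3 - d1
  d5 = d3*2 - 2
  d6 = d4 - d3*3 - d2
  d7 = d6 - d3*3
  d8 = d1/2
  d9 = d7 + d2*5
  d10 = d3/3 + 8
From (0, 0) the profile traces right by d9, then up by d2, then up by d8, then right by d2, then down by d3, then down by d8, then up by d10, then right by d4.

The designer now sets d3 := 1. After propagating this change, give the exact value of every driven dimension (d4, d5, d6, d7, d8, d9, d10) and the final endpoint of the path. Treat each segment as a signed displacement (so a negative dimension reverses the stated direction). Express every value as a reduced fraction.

Apply edit: d3 := 1
  d4 = d2*3 + d3 - d1 = 76/3
  d5 = d3*2 - 2 = 0
  d6 = d4 - d3*3 - d2 = 40/3
  d7 = d6 - d3*3 = 31/3
  d8 = d1/2 = 4/3
  d9 = d7 + d2*5 = 166/3
  d10 = d3/3 + 8 = 25/3
Walk from origin (0, 0):
  seg 1: right by d9 = 166/3 → (166/3, 0)
  seg 2: up by d2 = 9 → (166/3, 9)
  seg 3: up by d8 = 4/3 → (166/3, 31/3)
  seg 4: right by d2 = 9 → (193/3, 31/3)
  seg 5: down by d3 = 1 → (193/3, 28/3)
  seg 6: down by d8 = 4/3 → (193/3, 8)
  seg 7: up by d10 = 25/3 → (193/3, 49/3)
  seg 8: right by d4 = 76/3 → (269/3, 49/3)

d4 = 76/3
d5 = 0
d6 = 40/3
d7 = 31/3
d8 = 4/3
d9 = 166/3
d10 = 25/3
endpoint = (269/3, 49/3)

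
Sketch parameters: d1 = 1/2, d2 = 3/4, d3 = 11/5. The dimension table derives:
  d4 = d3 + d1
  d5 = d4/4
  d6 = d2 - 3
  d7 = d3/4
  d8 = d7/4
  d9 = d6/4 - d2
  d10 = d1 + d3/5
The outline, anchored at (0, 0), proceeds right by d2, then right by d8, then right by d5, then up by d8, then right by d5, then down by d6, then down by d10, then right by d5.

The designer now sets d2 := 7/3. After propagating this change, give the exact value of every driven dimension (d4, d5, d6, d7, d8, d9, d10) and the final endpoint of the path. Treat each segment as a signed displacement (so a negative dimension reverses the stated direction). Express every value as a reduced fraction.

d4 = 27/10
d5 = 27/40
d6 = -2/3
d7 = 11/20
d8 = 11/80
d9 = -5/2
d10 = 47/50
endpoint = (1079/240, -163/1200)

Apply edit: d2 := 7/3
  d4 = d3 + d1 = 27/10
  d5 = d4/4 = 27/40
  d6 = d2 - 3 = -2/3
  d7 = d3/4 = 11/20
  d8 = d7/4 = 11/80
  d9 = d6/4 - d2 = -5/2
  d10 = d1 + d3/5 = 47/50
Walk from origin (0, 0):
  seg 1: right by d2 = 7/3 → (7/3, 0)
  seg 2: right by d8 = 11/80 → (593/240, 0)
  seg 3: right by d5 = 27/40 → (151/48, 0)
  seg 4: up by d8 = 11/80 → (151/48, 11/80)
  seg 5: right by d5 = 27/40 → (917/240, 11/80)
  seg 6: down by d6 = -2/3 → (917/240, 193/240)
  seg 7: down by d10 = 47/50 → (917/240, -163/1200)
  seg 8: right by d5 = 27/40 → (1079/240, -163/1200)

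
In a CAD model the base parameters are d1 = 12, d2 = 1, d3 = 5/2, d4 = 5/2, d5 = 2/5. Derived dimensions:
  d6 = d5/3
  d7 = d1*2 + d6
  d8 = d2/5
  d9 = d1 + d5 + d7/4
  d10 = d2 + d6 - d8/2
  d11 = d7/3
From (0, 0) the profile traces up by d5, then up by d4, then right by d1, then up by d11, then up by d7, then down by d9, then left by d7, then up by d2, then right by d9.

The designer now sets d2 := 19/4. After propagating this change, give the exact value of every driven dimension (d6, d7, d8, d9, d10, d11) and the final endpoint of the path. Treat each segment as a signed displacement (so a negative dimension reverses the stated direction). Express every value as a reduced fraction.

Apply edit: d2 := 19/4
  d6 = d5/3 = 2/15
  d7 = d1*2 + d6 = 362/15
  d8 = d2/5 = 19/20
  d9 = d1 + d5 + d7/4 = 553/30
  d10 = d2 + d6 - d8/2 = 529/120
  d11 = d7/3 = 362/45
Walk from origin (0, 0):
  seg 1: up by d5 = 2/5 → (0, 2/5)
  seg 2: up by d4 = 5/2 → (0, 29/10)
  seg 3: right by d1 = 12 → (12, 29/10)
  seg 4: up by d11 = 362/45 → (12, 197/18)
  seg 5: up by d7 = 362/15 → (12, 3157/90)
  seg 6: down by d9 = 553/30 → (12, 749/45)
  seg 7: left by d7 = 362/15 → (-182/15, 749/45)
  seg 8: up by d2 = 19/4 → (-182/15, 3851/180)
  seg 9: right by d9 = 553/30 → (63/10, 3851/180)

d6 = 2/15
d7 = 362/15
d8 = 19/20
d9 = 553/30
d10 = 529/120
d11 = 362/45
endpoint = (63/10, 3851/180)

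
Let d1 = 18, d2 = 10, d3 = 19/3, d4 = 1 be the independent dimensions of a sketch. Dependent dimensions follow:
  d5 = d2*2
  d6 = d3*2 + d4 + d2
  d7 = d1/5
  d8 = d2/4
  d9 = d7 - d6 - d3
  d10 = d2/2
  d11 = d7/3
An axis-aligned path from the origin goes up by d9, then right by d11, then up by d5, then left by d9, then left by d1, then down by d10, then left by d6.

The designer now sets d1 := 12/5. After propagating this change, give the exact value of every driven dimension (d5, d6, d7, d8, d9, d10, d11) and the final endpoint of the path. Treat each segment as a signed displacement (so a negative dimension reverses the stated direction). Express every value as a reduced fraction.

d5 = 20
d6 = 71/3
d7 = 12/25
d8 = 5/2
d9 = -738/25
d10 = 5
d11 = 4/25
endpoint = (271/75, -363/25)

Apply edit: d1 := 12/5
  d5 = d2*2 = 20
  d6 = d3*2 + d4 + d2 = 71/3
  d7 = d1/5 = 12/25
  d8 = d2/4 = 5/2
  d9 = d7 - d6 - d3 = -738/25
  d10 = d2/2 = 5
  d11 = d7/3 = 4/25
Walk from origin (0, 0):
  seg 1: up by d9 = -738/25 → (0, -738/25)
  seg 2: right by d11 = 4/25 → (4/25, -738/25)
  seg 3: up by d5 = 20 → (4/25, -238/25)
  seg 4: left by d9 = -738/25 → (742/25, -238/25)
  seg 5: left by d1 = 12/5 → (682/25, -238/25)
  seg 6: down by d10 = 5 → (682/25, -363/25)
  seg 7: left by d6 = 71/3 → (271/75, -363/25)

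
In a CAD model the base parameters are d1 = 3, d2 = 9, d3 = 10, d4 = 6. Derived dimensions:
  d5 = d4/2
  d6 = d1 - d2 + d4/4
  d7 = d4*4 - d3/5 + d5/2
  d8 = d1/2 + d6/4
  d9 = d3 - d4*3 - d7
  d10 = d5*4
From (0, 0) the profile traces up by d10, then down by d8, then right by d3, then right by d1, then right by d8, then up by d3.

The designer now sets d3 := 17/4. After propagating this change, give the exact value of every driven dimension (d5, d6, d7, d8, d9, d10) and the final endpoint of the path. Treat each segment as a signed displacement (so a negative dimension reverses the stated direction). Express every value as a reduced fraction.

Apply edit: d3 := 17/4
  d5 = d4/2 = 3
  d6 = d1 - d2 + d4/4 = -9/2
  d7 = d4*4 - d3/5 + d5/2 = 493/20
  d8 = d1/2 + d6/4 = 3/8
  d9 = d3 - d4*3 - d7 = -192/5
  d10 = d5*4 = 12
Walk from origin (0, 0):
  seg 1: up by d10 = 12 → (0, 12)
  seg 2: down by d8 = 3/8 → (0, 93/8)
  seg 3: right by d3 = 17/4 → (17/4, 93/8)
  seg 4: right by d1 = 3 → (29/4, 93/8)
  seg 5: right by d8 = 3/8 → (61/8, 93/8)
  seg 6: up by d3 = 17/4 → (61/8, 127/8)

d5 = 3
d6 = -9/2
d7 = 493/20
d8 = 3/8
d9 = -192/5
d10 = 12
endpoint = (61/8, 127/8)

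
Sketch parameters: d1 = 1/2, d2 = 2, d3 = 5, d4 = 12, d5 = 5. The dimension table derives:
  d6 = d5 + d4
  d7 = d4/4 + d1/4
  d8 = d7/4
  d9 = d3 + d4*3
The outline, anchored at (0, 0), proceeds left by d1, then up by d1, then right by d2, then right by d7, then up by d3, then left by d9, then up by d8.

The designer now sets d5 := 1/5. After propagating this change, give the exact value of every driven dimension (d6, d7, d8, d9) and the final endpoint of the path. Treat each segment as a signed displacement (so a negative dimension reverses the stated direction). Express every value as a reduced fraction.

d6 = 61/5
d7 = 25/8
d8 = 25/32
d9 = 41
endpoint = (-291/8, 201/32)

Apply edit: d5 := 1/5
  d6 = d5 + d4 = 61/5
  d7 = d4/4 + d1/4 = 25/8
  d8 = d7/4 = 25/32
  d9 = d3 + d4*3 = 41
Walk from origin (0, 0):
  seg 1: left by d1 = 1/2 → (-1/2, 0)
  seg 2: up by d1 = 1/2 → (-1/2, 1/2)
  seg 3: right by d2 = 2 → (3/2, 1/2)
  seg 4: right by d7 = 25/8 → (37/8, 1/2)
  seg 5: up by d3 = 5 → (37/8, 11/2)
  seg 6: left by d9 = 41 → (-291/8, 11/2)
  seg 7: up by d8 = 25/32 → (-291/8, 201/32)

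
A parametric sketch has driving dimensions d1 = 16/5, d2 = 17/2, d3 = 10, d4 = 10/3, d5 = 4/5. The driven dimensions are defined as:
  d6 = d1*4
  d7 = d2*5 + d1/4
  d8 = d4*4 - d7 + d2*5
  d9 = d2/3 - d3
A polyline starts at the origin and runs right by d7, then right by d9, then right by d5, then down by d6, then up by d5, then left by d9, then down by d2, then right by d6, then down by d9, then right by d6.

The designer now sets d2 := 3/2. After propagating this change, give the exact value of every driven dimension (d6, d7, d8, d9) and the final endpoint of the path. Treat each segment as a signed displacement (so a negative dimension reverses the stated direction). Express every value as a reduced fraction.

d6 = 64/5
d7 = 83/10
d8 = 188/15
d9 = -19/2
endpoint = (347/10, -4)

Apply edit: d2 := 3/2
  d6 = d1*4 = 64/5
  d7 = d2*5 + d1/4 = 83/10
  d8 = d4*4 - d7 + d2*5 = 188/15
  d9 = d2/3 - d3 = -19/2
Walk from origin (0, 0):
  seg 1: right by d7 = 83/10 → (83/10, 0)
  seg 2: right by d9 = -19/2 → (-6/5, 0)
  seg 3: right by d5 = 4/5 → (-2/5, 0)
  seg 4: down by d6 = 64/5 → (-2/5, -64/5)
  seg 5: up by d5 = 4/5 → (-2/5, -12)
  seg 6: left by d9 = -19/2 → (91/10, -12)
  seg 7: down by d2 = 3/2 → (91/10, -27/2)
  seg 8: right by d6 = 64/5 → (219/10, -27/2)
  seg 9: down by d9 = -19/2 → (219/10, -4)
  seg 10: right by d6 = 64/5 → (347/10, -4)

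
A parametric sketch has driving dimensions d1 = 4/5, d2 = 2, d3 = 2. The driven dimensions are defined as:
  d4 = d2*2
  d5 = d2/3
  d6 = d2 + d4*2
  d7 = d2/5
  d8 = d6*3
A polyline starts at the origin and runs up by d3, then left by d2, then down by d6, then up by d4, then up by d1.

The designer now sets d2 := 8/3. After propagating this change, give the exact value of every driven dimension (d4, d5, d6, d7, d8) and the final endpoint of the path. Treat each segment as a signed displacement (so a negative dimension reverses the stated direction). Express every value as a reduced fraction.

d4 = 16/3
d5 = 8/9
d6 = 40/3
d7 = 8/15
d8 = 40
endpoint = (-8/3, -26/5)

Apply edit: d2 := 8/3
  d4 = d2*2 = 16/3
  d5 = d2/3 = 8/9
  d6 = d2 + d4*2 = 40/3
  d7 = d2/5 = 8/15
  d8 = d6*3 = 40
Walk from origin (0, 0):
  seg 1: up by d3 = 2 → (0, 2)
  seg 2: left by d2 = 8/3 → (-8/3, 2)
  seg 3: down by d6 = 40/3 → (-8/3, -34/3)
  seg 4: up by d4 = 16/3 → (-8/3, -6)
  seg 5: up by d1 = 4/5 → (-8/3, -26/5)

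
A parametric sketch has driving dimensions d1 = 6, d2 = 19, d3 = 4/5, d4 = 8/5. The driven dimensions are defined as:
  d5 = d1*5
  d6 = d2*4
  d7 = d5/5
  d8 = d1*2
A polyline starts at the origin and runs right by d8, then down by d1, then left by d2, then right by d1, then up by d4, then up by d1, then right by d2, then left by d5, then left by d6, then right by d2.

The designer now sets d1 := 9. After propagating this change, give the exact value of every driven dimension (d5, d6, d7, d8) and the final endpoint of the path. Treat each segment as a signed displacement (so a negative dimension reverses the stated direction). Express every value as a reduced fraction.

d5 = 45
d6 = 76
d7 = 9
d8 = 18
endpoint = (-75, 8/5)

Apply edit: d1 := 9
  d5 = d1*5 = 45
  d6 = d2*4 = 76
  d7 = d5/5 = 9
  d8 = d1*2 = 18
Walk from origin (0, 0):
  seg 1: right by d8 = 18 → (18, 0)
  seg 2: down by d1 = 9 → (18, -9)
  seg 3: left by d2 = 19 → (-1, -9)
  seg 4: right by d1 = 9 → (8, -9)
  seg 5: up by d4 = 8/5 → (8, -37/5)
  seg 6: up by d1 = 9 → (8, 8/5)
  seg 7: right by d2 = 19 → (27, 8/5)
  seg 8: left by d5 = 45 → (-18, 8/5)
  seg 9: left by d6 = 76 → (-94, 8/5)
  seg 10: right by d2 = 19 → (-75, 8/5)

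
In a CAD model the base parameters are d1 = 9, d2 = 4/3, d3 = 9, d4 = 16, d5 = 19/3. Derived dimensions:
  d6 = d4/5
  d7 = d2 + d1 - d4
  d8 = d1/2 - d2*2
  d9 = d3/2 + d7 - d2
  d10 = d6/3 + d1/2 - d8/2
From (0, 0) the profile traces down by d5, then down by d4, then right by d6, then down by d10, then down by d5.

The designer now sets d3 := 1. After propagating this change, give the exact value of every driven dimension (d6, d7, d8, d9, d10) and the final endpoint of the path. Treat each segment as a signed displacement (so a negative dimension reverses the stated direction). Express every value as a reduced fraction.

d6 = 16/5
d7 = -17/3
d8 = 11/6
d9 = -13/2
d10 = 93/20
endpoint = (16/5, -1999/60)

Apply edit: d3 := 1
  d6 = d4/5 = 16/5
  d7 = d2 + d1 - d4 = -17/3
  d8 = d1/2 - d2*2 = 11/6
  d9 = d3/2 + d7 - d2 = -13/2
  d10 = d6/3 + d1/2 - d8/2 = 93/20
Walk from origin (0, 0):
  seg 1: down by d5 = 19/3 → (0, -19/3)
  seg 2: down by d4 = 16 → (0, -67/3)
  seg 3: right by d6 = 16/5 → (16/5, -67/3)
  seg 4: down by d10 = 93/20 → (16/5, -1619/60)
  seg 5: down by d5 = 19/3 → (16/5, -1999/60)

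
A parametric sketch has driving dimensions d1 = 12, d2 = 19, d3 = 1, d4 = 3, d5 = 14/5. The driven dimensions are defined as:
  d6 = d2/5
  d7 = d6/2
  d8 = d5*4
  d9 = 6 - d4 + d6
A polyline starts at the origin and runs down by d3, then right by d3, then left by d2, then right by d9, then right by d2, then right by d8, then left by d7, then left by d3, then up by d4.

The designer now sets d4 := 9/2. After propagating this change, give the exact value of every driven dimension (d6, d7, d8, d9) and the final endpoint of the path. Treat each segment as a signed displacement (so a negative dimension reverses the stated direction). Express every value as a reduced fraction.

Apply edit: d4 := 9/2
  d6 = d2/5 = 19/5
  d7 = d6/2 = 19/10
  d8 = d5*4 = 56/5
  d9 = 6 - d4 + d6 = 53/10
Walk from origin (0, 0):
  seg 1: down by d3 = 1 → (0, -1)
  seg 2: right by d3 = 1 → (1, -1)
  seg 3: left by d2 = 19 → (-18, -1)
  seg 4: right by d9 = 53/10 → (-127/10, -1)
  seg 5: right by d2 = 19 → (63/10, -1)
  seg 6: right by d8 = 56/5 → (35/2, -1)
  seg 7: left by d7 = 19/10 → (78/5, -1)
  seg 8: left by d3 = 1 → (73/5, -1)
  seg 9: up by d4 = 9/2 → (73/5, 7/2)

d6 = 19/5
d7 = 19/10
d8 = 56/5
d9 = 53/10
endpoint = (73/5, 7/2)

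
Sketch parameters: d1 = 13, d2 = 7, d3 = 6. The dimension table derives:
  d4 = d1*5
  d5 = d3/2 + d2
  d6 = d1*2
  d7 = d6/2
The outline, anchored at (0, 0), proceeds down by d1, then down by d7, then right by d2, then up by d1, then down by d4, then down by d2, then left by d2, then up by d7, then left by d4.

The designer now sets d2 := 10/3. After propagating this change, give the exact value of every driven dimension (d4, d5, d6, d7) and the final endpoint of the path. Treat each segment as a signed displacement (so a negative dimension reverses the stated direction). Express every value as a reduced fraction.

Apply edit: d2 := 10/3
  d4 = d1*5 = 65
  d5 = d3/2 + d2 = 19/3
  d6 = d1*2 = 26
  d7 = d6/2 = 13
Walk from origin (0, 0):
  seg 1: down by d1 = 13 → (0, -13)
  seg 2: down by d7 = 13 → (0, -26)
  seg 3: right by d2 = 10/3 → (10/3, -26)
  seg 4: up by d1 = 13 → (10/3, -13)
  seg 5: down by d4 = 65 → (10/3, -78)
  seg 6: down by d2 = 10/3 → (10/3, -244/3)
  seg 7: left by d2 = 10/3 → (0, -244/3)
  seg 8: up by d7 = 13 → (0, -205/3)
  seg 9: left by d4 = 65 → (-65, -205/3)

d4 = 65
d5 = 19/3
d6 = 26
d7 = 13
endpoint = (-65, -205/3)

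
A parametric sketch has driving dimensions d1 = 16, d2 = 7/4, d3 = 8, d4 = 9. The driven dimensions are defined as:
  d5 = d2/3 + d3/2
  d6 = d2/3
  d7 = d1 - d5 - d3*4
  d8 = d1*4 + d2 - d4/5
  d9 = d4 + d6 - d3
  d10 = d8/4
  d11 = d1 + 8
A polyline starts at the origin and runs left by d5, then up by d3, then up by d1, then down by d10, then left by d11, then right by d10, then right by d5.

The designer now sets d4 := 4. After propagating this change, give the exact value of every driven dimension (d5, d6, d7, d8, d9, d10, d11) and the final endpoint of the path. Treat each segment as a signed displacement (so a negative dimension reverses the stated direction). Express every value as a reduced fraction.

d5 = 55/12
d6 = 7/12
d7 = -247/12
d8 = 1299/20
d9 = -41/12
d10 = 1299/80
d11 = 24
endpoint = (-621/80, 621/80)

Apply edit: d4 := 4
  d5 = d2/3 + d3/2 = 55/12
  d6 = d2/3 = 7/12
  d7 = d1 - d5 - d3*4 = -247/12
  d8 = d1*4 + d2 - d4/5 = 1299/20
  d9 = d4 + d6 - d3 = -41/12
  d10 = d8/4 = 1299/80
  d11 = d1 + 8 = 24
Walk from origin (0, 0):
  seg 1: left by d5 = 55/12 → (-55/12, 0)
  seg 2: up by d3 = 8 → (-55/12, 8)
  seg 3: up by d1 = 16 → (-55/12, 24)
  seg 4: down by d10 = 1299/80 → (-55/12, 621/80)
  seg 5: left by d11 = 24 → (-343/12, 621/80)
  seg 6: right by d10 = 1299/80 → (-2963/240, 621/80)
  seg 7: right by d5 = 55/12 → (-621/80, 621/80)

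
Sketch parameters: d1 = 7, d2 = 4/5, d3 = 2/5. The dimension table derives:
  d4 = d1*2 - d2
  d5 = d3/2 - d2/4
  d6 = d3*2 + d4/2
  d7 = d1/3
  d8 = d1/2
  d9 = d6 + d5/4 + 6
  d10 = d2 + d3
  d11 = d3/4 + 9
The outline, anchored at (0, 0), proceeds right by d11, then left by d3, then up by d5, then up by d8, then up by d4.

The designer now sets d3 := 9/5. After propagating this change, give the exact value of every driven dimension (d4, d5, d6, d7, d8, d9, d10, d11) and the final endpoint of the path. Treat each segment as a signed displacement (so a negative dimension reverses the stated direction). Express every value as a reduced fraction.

d4 = 66/5
d5 = 7/10
d6 = 51/5
d7 = 7/3
d8 = 7/2
d9 = 131/8
d10 = 13/5
d11 = 189/20
endpoint = (153/20, 87/5)

Apply edit: d3 := 9/5
  d4 = d1*2 - d2 = 66/5
  d5 = d3/2 - d2/4 = 7/10
  d6 = d3*2 + d4/2 = 51/5
  d7 = d1/3 = 7/3
  d8 = d1/2 = 7/2
  d9 = d6 + d5/4 + 6 = 131/8
  d10 = d2 + d3 = 13/5
  d11 = d3/4 + 9 = 189/20
Walk from origin (0, 0):
  seg 1: right by d11 = 189/20 → (189/20, 0)
  seg 2: left by d3 = 9/5 → (153/20, 0)
  seg 3: up by d5 = 7/10 → (153/20, 7/10)
  seg 4: up by d8 = 7/2 → (153/20, 21/5)
  seg 5: up by d4 = 66/5 → (153/20, 87/5)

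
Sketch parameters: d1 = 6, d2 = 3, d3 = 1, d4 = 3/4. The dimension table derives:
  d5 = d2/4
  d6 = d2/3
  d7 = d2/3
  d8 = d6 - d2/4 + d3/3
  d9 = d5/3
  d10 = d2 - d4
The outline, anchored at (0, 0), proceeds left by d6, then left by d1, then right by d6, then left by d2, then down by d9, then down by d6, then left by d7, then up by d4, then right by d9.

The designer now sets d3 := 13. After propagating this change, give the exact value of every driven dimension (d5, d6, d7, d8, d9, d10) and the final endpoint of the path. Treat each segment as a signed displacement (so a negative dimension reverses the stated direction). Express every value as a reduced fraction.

Apply edit: d3 := 13
  d5 = d2/4 = 3/4
  d6 = d2/3 = 1
  d7 = d2/3 = 1
  d8 = d6 - d2/4 + d3/3 = 55/12
  d9 = d5/3 = 1/4
  d10 = d2 - d4 = 9/4
Walk from origin (0, 0):
  seg 1: left by d6 = 1 → (-1, 0)
  seg 2: left by d1 = 6 → (-7, 0)
  seg 3: right by d6 = 1 → (-6, 0)
  seg 4: left by d2 = 3 → (-9, 0)
  seg 5: down by d9 = 1/4 → (-9, -1/4)
  seg 6: down by d6 = 1 → (-9, -5/4)
  seg 7: left by d7 = 1 → (-10, -5/4)
  seg 8: up by d4 = 3/4 → (-10, -1/2)
  seg 9: right by d9 = 1/4 → (-39/4, -1/2)

d5 = 3/4
d6 = 1
d7 = 1
d8 = 55/12
d9 = 1/4
d10 = 9/4
endpoint = (-39/4, -1/2)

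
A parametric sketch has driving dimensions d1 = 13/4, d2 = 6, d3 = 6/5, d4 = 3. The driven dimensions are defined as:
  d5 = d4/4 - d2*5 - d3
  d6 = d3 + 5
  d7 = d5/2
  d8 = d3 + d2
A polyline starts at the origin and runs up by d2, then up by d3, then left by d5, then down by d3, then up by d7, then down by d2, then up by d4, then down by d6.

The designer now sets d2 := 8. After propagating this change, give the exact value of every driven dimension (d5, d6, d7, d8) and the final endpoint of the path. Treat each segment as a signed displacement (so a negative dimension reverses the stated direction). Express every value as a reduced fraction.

Apply edit: d2 := 8
  d5 = d4/4 - d2*5 - d3 = -809/20
  d6 = d3 + 5 = 31/5
  d7 = d5/2 = -809/40
  d8 = d3 + d2 = 46/5
Walk from origin (0, 0):
  seg 1: up by d2 = 8 → (0, 8)
  seg 2: up by d3 = 6/5 → (0, 46/5)
  seg 3: left by d5 = -809/20 → (809/20, 46/5)
  seg 4: down by d3 = 6/5 → (809/20, 8)
  seg 5: up by d7 = -809/40 → (809/20, -489/40)
  seg 6: down by d2 = 8 → (809/20, -809/40)
  seg 7: up by d4 = 3 → (809/20, -689/40)
  seg 8: down by d6 = 31/5 → (809/20, -937/40)

d5 = -809/20
d6 = 31/5
d7 = -809/40
d8 = 46/5
endpoint = (809/20, -937/40)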